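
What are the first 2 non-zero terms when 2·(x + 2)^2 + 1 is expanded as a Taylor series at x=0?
8·x + 9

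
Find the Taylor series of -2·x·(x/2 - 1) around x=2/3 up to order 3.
8/9 + 2·(x - 2/3)/3 - (x - 2/3)^2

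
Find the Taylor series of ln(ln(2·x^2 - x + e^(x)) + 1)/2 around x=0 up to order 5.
-33·x^5/80 - 149·x^4/48 + x^3/12 + 5·x^2/4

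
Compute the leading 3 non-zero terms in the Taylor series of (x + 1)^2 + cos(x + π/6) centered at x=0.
x^2·(1 - √(3)/4) + 3·x/2 + √(3)/2 + 1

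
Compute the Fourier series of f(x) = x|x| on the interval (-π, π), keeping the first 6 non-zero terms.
(-8 + 2·π^2)·sin(x)/π - π·sin(2·x) + (-8 + 18·π^2)·sin(3·x)/(27·π) - π·sin(4·x)/2 + (-8 + 50·π^2)·sin(5·x)/(125·π) - π·sin(6·x)/3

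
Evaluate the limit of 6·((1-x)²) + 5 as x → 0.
Direct substitution at x = 0 gives 11.

Final answer: 11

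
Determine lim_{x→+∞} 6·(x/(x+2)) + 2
Evaluate the dominant behaviour as x → +∞; each term tends to a finite value or vanishes.
Limit = 8.

Final answer: 8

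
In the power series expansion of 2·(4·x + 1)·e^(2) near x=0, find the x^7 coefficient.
Expand to order 7: 2·(4·x + 1)·e^(2) = 8·x·e^(2) + 2·e^(2) + O(x^8).
The coefficient of x^7 is 0.

Final answer: 0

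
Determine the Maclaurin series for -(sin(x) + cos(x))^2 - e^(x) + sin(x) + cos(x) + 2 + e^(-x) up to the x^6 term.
-x^6/720 - 11·x^5/40 + x^4/24 + 5·x^3/6 - x^2/2 - 3·x + 2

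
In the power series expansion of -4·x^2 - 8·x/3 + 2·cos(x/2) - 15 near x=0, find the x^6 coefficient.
Expand to order 6: -4·x^2 - 8·x/3 + 2·cos(x/2) - 15 = -x^6/23040 + x^4/192 - 17·x^2/4 - 8·x/3 - 13 + O(x^7).
The coefficient of x^6 is -1/23040.

Final answer: -1/23040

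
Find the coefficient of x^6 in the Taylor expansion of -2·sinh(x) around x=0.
Expand to order 6: -2·sinh(x) = -x^5/60 - x^3/3 - 2·x + O(x^7).
The coefficient of x^6 is 0.

Final answer: 0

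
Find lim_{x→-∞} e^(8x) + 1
Evaluate the dominant behaviour as x → -∞; each term tends to a finite value or vanishes.
Limit = 1.

Final answer: 1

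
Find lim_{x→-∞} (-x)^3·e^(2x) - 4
The product is a 0·∞ indeterminate form at x → -∞.
Rewrite the product as (-x)^3 / e^(-2x) (an ∞/∞ form) and apply L'Hôpital, or use the standard hierarchy e^(2|x|) ≫ |(-x)^3| as x → -∞.
The indeterminate product → 0, so the limit = -4.

Final answer: -4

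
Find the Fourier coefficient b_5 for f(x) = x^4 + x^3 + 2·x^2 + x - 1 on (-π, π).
b_5 = (1/π) ∫_{-π}^{π} f(x)·sin(5x) dx.
Evaluate the integral (use parity and integration by parts as needed): b_5 = 38/125 + 2·π^2/5.

Final answer: 38/125 + 2·π^2/5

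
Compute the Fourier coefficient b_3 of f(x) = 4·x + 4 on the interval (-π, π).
b_3 = (1/π) ∫_{-π}^{π} f(x)·sin(3x) dx.
Evaluate the integral (use parity and integration by parts as needed): b_3 = 8/3.

Final answer: 8/3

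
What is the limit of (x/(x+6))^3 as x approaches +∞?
As x → +∞: x/(x+6) = 1/(1 + 6/x) → 1, and the 3rd power of a limit-1 base also → 1.
Limit = 1.

Final answer: 1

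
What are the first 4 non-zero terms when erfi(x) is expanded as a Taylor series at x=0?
x^7/(21·√(π)) + x^5/(5·√(π)) + 2·x^3/(3·√(π)) + 2·x/√(π)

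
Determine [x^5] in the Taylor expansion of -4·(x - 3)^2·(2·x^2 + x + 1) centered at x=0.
Expand to order 5: -4·(x - 3)^2·(2·x^2 + x + 1) = -8·x^4 + 44·x^3 - 52·x^2 - 12·x - 36 + O(x^6).
The coefficient of x^5 is 0.

Final answer: 0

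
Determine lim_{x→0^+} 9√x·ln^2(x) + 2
The product is a 0·∞ indeterminate form at x → 0⁺.
Rewrite the product as 9·ln^2(x) / x^(-1/2) and apply L'Hôpital, or use the standard hierarchy x^(-1/2) ≫ |ln x|^2 as x → 0⁺.
The indeterminate product → 0, so the limit = 2.

Final answer: 2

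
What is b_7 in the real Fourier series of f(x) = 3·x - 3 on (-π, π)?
b_7 = (1/π) ∫_{-π}^{π} f(x)·sin(7x) dx.
Evaluate the integral (use parity and integration by parts as needed): b_7 = 6/7.

Final answer: 6/7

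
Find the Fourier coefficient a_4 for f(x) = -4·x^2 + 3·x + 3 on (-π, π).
a_4 = (1/π) ∫_{-π}^{π} f(x)·cos(4x) dx.
Evaluate the integral (use parity and integration by parts as needed): a_4 = -1.

Final answer: -1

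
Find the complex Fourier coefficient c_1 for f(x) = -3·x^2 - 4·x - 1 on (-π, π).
Compute the real Fourier coefficients first: a_1 = 12, b_1 = -8.
Then c_1 = (a_1 − i·b_1)/2 = 6 + 4·i.

Final answer: 6 + 4·i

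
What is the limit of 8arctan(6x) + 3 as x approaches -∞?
Evaluate the dominant behaviour as x → -∞; each term tends to a finite value or vanishes.
Limit = 3 - 4·π.

Final answer: 3 - 4·π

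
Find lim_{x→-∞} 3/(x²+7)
Evaluate the dominant behaviour as x → -∞; each term tends to a finite value or vanishes.
Limit = 0.

Final answer: 0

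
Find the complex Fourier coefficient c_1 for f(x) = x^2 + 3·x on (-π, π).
Compute the real Fourier coefficients first: a_1 = -4, b_1 = 6.
Then c_1 = (a_1 − i·b_1)/2 = -2 - 3·i.

Final answer: -2 - 3·i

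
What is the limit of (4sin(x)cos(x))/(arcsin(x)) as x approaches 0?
Both numerator and denominator → 0 as x → 0; this is a 0/0 indeterminate form.
Expand each to leading order near x = 0: numerator ~ 4·x, denominator ~ x.
The limit of the ratio is 4.

Final answer: 4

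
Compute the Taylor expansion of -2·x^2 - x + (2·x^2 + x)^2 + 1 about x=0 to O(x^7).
4·x^4 + 4·x^3 - x^2 - x + 1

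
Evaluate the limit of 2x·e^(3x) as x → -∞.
This is a 0·∞ indeterminate form at x → -∞.
Rewrite the product as 2x / e^(-3x) (an ∞/∞ form) and apply L'Hôpital, or use the standard hierarchy e^(3|x|) ≫ |x| as x → -∞.
The indeterminate product → 0, so the limit = 0.

Final answer: 0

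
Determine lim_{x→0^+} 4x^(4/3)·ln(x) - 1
The product is a 0·∞ indeterminate form at x → 0⁺.
Rewrite the product as 4·ln(x) / x^(-4/3) and apply L'Hôpital, or use the standard hierarchy x^(-4/3) ≫ |ln x| as x → 0⁺.
The indeterminate product → 0, so the limit = -1.

Final answer: -1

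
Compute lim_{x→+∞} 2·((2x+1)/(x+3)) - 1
Evaluate the dominant behaviour as x → +∞; each term tends to a finite value or vanishes.
Limit = 3.

Final answer: 3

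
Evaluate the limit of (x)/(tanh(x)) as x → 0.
Both numerator and denominator → 0 as x → 0; this is a 0/0 indeterminate form.
Expand each to leading order near x = 0: numerator ~ x, denominator ~ x.
The limit of the ratio is 1.

Final answer: 1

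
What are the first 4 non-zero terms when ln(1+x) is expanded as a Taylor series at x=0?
-x^4/4 + x^3/3 - x^2/2 + x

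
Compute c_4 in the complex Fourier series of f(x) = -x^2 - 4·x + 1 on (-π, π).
Compute the real Fourier coefficients first: a_4 = -1/4, b_4 = 2.
Then c_4 = (a_4 − i·b_4)/2 = -1/8 - i.

Final answer: -1/8 - i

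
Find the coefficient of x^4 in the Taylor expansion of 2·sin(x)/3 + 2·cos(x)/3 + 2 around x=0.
Expand to order 4: 2·sin(x)/3 + 2·cos(x)/3 + 2 = x^4/36 - x^3/9 - x^2/3 + 2·x/3 + 8/3 + O(x^5).
The coefficient of x^4 is 1/36.

Final answer: 1/36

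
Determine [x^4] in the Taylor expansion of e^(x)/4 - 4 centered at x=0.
Expand to order 4: e^(x)/4 - 4 = x^4/96 + x^3/24 + x^2/8 + x/4 - 15/4 + O(x^5).
The coefficient of x^4 is 1/96.

Final answer: 1/96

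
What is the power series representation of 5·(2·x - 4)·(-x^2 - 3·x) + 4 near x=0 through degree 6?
-10·x^3 - 10·x^2 + 60·x + 4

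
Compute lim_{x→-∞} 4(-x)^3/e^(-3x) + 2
The quotient is an ∞/∞ indeterminate form as x → -∞.
Compare growth rates of the dominant terms (exponentials ≫ polynomials ≫ logarithms), or apply L'Hôpital's rule; the quotient → 0.
Adding the constant: 0 + 2 = 2. Limit = 2.

Final answer: 2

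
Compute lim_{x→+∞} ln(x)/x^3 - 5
The quotient is an ∞/∞ indeterminate form as x → +∞.
The polynomial denominator x^3 dominates the logarithmic numerator (any positive power of x ≫ ln(x) as x → ∞), so the quotient → 0.
Adding the constant: 0 - 5 = -5. Limit = -5.

Final answer: -5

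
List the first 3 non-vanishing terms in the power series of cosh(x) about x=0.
x^4/24 + x^2/2 + 1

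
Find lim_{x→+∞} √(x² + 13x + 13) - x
This is an ∞ − ∞ indeterminate form.
Multiply and divide by the conjugate √(x²+13x + 13) + x; the x² terms cancel, leaving (13x + 13)/(√(x²+13x + 13)+x) → 13/2.
Limit = 13/2.

Final answer: 13/2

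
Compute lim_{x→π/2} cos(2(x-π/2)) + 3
Direct substitution at x = π/2 gives 4.

Final answer: 4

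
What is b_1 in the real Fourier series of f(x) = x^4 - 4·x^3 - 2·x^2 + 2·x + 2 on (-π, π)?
b_1 = (1/π) ∫_{-π}^{π} f(x)·sin(1x) dx.
Evaluate the integral (use parity and integration by parts as needed): b_1 = 52 - 8·π^2.

Final answer: 52 - 8·π^2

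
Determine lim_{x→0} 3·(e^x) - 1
Direct substitution at x = 0 gives 2.

Final answer: 2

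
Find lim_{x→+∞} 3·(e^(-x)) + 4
Evaluate the dominant behaviour as x → +∞; each term tends to a finite value or vanishes.
Limit = 4.

Final answer: 4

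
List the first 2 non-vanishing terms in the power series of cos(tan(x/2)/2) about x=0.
1 - x^2/32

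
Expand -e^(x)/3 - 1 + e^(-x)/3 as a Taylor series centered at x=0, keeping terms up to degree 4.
-x^3/9 - 2·x/3 - 1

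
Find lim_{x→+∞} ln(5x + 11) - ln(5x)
This is an ∞ − ∞ indeterminate form.
Combine the logarithms: ln(5x+11) − ln(5x) = ln((5x+11)/(5x)) = ln(1 + 11/(5x)) → ln(1) = 0.
Limit = 0.

Final answer: 0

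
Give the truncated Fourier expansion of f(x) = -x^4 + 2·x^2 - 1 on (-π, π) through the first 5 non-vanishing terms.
(-56 + 8·π^2)·cos(x) + (5 - 2·π^2)·cos(2·x) + (-40/27 + 8·π^2/9)·cos(3·x) + (11/16 - π^2/2)·cos(4·x) - π^4/5 - 1 + 2·π^2/3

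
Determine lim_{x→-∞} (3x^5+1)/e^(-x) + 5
The quotient is an ∞/∞ indeterminate form as x → -∞.
Compare growth rates of the dominant terms (exponentials ≫ polynomials ≫ logarithms), or apply L'Hôpital's rule; the quotient → 0.
Adding the constant: 0 + 5 = 5. Limit = 5.

Final answer: 5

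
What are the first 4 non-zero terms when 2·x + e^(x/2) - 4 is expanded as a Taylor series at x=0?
x^3/48 + x^2/8 + 5·x/2 - 3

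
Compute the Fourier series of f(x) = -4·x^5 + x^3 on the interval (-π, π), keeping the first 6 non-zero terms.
(-972 - 8·π^4 + 162·π^2)·sin(x) + (-21·π^2 + 63/2 + 4·π^4)·sin(2·x) + (-8·π^4/3 - 356/81 + 178·π^2/27)·sin(3·x) + (-3·π^2 + 9/8 + 2·π^4)·sin(4·x) + (-8·π^4/5 - 252/625 + 42·π^2/25)·sin(5·x) + (-29·π^2/27 + 29/162 + 4·π^4/3)·sin(6·x)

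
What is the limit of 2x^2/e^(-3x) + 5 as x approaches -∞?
The quotient is an ∞/∞ indeterminate form as x → -∞.
Compare growth rates of the dominant terms (exponentials ≫ polynomials ≫ logarithms), or apply L'Hôpital's rule; the quotient → 0.
Adding the constant: 0 + 5 = 5. Limit = 5.

Final answer: 5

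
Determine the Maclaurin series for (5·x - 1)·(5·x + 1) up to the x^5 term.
25·x^2 - 1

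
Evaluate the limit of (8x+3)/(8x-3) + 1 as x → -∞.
Evaluate the dominant behaviour as x → -∞; each term tends to a finite value or vanishes.
Limit = 2.

Final answer: 2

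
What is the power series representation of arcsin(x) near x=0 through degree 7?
5·x^7/112 + 3·x^5/40 + x^3/6 + x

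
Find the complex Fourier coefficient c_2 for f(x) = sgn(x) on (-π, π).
Compute the real Fourier coefficients first: a_2 = 0, b_2 = 0.
Then c_2 = (a_2 − i·b_2)/2 = 0.

Final answer: 0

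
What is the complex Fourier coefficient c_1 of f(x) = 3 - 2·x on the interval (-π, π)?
Compute the real Fourier coefficients first: a_1 = 0, b_1 = -4.
Then c_1 = (a_1 − i·b_1)/2 = 2·i.

Final answer: 2·i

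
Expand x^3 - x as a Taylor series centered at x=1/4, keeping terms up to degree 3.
-15/64 - 13·(x - 1/4)/16 + 3·(x - 1/4)^2/4 + (x - 1/4)^3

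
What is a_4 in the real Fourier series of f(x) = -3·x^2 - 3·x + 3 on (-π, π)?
a_4 = (1/π) ∫_{-π}^{π} f(x)·cos(4x) dx.
Evaluate the integral (use parity and integration by parts as needed): a_4 = -3/4.

Final answer: -3/4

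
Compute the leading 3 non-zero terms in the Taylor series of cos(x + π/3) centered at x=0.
-x^2/4 - √(3)·x/2 + 1/2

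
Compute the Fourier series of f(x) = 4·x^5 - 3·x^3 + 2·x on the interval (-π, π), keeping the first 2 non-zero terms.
(-166·π^2 + 8·π^4 + 1000)·sin(x) + (-4·π^4 - 73/2 + 23·π^2)·sin(2·x)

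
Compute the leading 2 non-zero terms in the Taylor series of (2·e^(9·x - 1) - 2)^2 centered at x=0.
36·x·(-2 + 2·e^(-1))·e^(-1) + (-2 + 2·e^(-1))^2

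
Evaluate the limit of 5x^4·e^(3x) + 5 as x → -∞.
The product is a 0·∞ indeterminate form at x → -∞.
Rewrite the product as 5x^4 / e^(-3x) (an ∞/∞ form) and apply L'Hôpital, or use the standard hierarchy e^(3|x|) ≫ |x^4| as x → -∞.
The indeterminate product → 0, so the limit = 5.

Final answer: 5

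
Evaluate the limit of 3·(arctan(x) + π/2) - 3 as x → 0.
Direct substitution at x = 0 gives -3 + 3·π/2.

Final answer: -3 + 3·π/2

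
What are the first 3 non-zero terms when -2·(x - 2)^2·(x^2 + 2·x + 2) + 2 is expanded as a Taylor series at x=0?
4·x^3 + 4·x^2 - 14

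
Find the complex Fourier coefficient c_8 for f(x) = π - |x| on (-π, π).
Compute the real Fourier coefficients first: a_8 = 0, b_8 = 0.
Then c_8 = (a_8 − i·b_8)/2 = 0.

Final answer: 0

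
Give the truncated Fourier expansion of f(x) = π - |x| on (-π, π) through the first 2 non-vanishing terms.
4·cos(x)/π + π/2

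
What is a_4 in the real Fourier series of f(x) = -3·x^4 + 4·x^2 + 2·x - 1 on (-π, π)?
a_4 = (1/π) ∫_{-π}^{π} f(x)·cos(4x) dx.
Evaluate the integral (use parity and integration by parts as needed): a_4 = 25/16 - 3·π^2/2.

Final answer: 25/16 - 3·π^2/2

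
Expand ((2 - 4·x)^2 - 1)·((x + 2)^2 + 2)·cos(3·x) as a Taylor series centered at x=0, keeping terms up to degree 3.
426·x^3 - 46·x^2 - 84·x + 18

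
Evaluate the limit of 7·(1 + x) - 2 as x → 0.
Direct substitution at x = 0 gives 5.

Final answer: 5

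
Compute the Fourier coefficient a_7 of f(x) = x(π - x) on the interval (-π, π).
a_7 = (1/π) ∫_{-π}^{π} f(x)·cos(7x) dx.
Evaluate the integral (use parity and integration by parts as needed): a_7 = 4/49.

Final answer: 4/49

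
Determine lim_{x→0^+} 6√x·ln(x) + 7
The product is a 0·∞ indeterminate form at x → 0⁺.
Rewrite the product as 6·ln(x) / x^(-1/2) and apply L'Hôpital, or use the standard hierarchy x^(-1/2) ≫ |ln x| as x → 0⁺.
The indeterminate product → 0, so the limit = 7.

Final answer: 7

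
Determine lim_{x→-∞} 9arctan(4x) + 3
Evaluate the dominant behaviour as x → -∞; each term tends to a finite value or vanishes.
Limit = 3 - 9·π/2.

Final answer: 3 - 9·π/2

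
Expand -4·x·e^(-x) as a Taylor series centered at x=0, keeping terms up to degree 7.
-x^7/180 + x^6/30 - x^5/6 + 2·x^4/3 - 2·x^3 + 4·x^2 - 4·x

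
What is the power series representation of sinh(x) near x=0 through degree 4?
x^3/6 + x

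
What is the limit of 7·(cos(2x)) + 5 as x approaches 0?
Direct substitution at x = 0 gives 12.

Final answer: 12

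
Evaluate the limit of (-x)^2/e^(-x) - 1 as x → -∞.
The quotient is an ∞/∞ indeterminate form as x → -∞.
Compare growth rates of the dominant terms (exponentials ≫ polynomials ≫ logarithms), or apply L'Hôpital's rule; the quotient → 0.
Adding the constant: 0 - 1 = -1. Limit = -1.

Final answer: -1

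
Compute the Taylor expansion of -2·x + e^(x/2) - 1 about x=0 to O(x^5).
x^4/384 + x^3/48 + x^2/8 - 3·x/2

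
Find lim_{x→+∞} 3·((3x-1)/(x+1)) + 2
Evaluate the dominant behaviour as x → +∞; each term tends to a finite value or vanishes.
Limit = 11.

Final answer: 11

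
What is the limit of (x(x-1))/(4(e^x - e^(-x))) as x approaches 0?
Both numerator and denominator → 0 as x → 0; this is a 0/0 indeterminate form.
Expand each to leading order near x = 0: numerator ~ -x, denominator ~ 8·x.
The limit of the ratio is -1/8.

Final answer: -1/8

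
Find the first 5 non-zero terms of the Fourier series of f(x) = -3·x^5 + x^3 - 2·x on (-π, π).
(-736 - 6·π^4 + 122·π^2)·sin(x) + (-16·π^2 + 26 + 3·π^4)·sin(2·x) + (-2·π^4 - 128/27 + 46·π^2/9)·sin(3·x) + (-19·π^2/8 + 121/64 + 3·π^4/2)·sin(4·x) + (-6·π^4/5 - 704/625 + 34·π^2/25)·sin(5·x)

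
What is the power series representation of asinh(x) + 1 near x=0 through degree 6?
3·x^5/40 - x^3/6 + x + 1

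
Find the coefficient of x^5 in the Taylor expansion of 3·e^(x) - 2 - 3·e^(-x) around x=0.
Expand to order 5: 3·e^(x) - 2 - 3·e^(-x) = x^5/20 + x^3 + 6·x - 2 + O(x^6).
The coefficient of x^5 is 1/20.

Final answer: 1/20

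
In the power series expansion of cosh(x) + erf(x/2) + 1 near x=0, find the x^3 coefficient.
Expand to order 3: cosh(x) + erf(x/2) + 1 = -x^3/(12·√(π)) + x^2/2 + x/√(π) + 2 + O(x^4).
The coefficient of x^3 is -1/(12·√(π)).

Final answer: -1/(12·√(π))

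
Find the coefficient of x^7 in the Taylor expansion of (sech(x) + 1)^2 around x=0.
Expand to order 7: (sech(x) + 1)^2 = -197·x^6/360 + 13·x^4/12 - 2·x^2 + 4 + O(x^8).
The coefficient of x^7 is 0.

Final answer: 0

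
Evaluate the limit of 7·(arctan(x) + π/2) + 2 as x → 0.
Direct substitution at x = 0 gives 2 + 7·π/2.

Final answer: 2 + 7·π/2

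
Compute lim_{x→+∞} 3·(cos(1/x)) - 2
Evaluate the dominant behaviour as x → +∞; each term tends to a finite value or vanishes.
Limit = 1.

Final answer: 1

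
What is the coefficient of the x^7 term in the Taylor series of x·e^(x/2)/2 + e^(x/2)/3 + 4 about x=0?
Expand to order 7: x·e^(x/2)/2 + e^(x/2)/3 + 4 = 11·x^7/967680 + 19·x^6/138240 + x^5/720 + 13·x^4/1152 + 5·x^3/72 + 7·x^2/24 + 2·x/3 + 13/3 + O(x^8).
The coefficient of x^7 is 11/967680.

Final answer: 11/967680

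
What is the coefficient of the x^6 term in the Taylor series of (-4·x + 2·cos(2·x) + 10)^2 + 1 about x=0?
Expand to order 6: (-4·x + 2·cos(2·x) + 10)^2 + 1 = -224·x^6/15 - 32·x^5/3 + 48·x^4 + 32·x^3 - 80·x^2 - 96·x + 145 + O(x^7).
The coefficient of x^6 is -224/15.

Final answer: -224/15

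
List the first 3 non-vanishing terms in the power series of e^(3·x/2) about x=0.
9·x^2/8 + 3·x/2 + 1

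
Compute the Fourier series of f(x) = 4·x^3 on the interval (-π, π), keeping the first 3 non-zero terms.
(-48 + 8·π^2)·sin(x) + (6 - 4·π^2)·sin(2·x) + (-16/9 + 8·π^2/3)·sin(3·x)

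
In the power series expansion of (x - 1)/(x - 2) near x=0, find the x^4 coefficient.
Expand to order 4: (x - 1)/(x - 2) = -x^4/32 - x^3/16 - x^2/8 - x/4 + 1/2 + O(x^5).
The coefficient of x^4 is -1/32.

Final answer: -1/32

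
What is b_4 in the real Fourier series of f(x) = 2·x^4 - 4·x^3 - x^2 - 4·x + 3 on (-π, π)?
b_4 = (1/π) ∫_{-π}^{π} f(x)·sin(4x) dx.
Evaluate the integral (use parity and integration by parts as needed): b_4 = 5/4 + 2·π^2.

Final answer: 5/4 + 2·π^2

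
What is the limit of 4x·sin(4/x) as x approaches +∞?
As x → +∞: let u = 4/x → 0⁺; then 4·x·sin(4/x) = 4·4·sin(u)/u → 4·4·1 = 16.
Limit = 16.

Final answer: 16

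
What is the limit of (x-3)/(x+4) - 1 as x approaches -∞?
Evaluate the dominant behaviour as x → -∞; each term tends to a finite value or vanishes.
Limit = 0.

Final answer: 0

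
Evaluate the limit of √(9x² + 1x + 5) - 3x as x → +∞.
As x → +∞: multiply by the conjugate to get (1x+5)/(√(9x²+1x+5)+3x); the denominator ~ 6x, so the limit is 1/6.
Limit = 1/6.

Final answer: 1/6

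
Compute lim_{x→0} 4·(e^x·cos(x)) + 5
Direct substitution at x = 0 gives 9.

Final answer: 9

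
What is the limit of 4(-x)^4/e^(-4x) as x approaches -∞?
This is an ∞/∞ indeterminate form as x → -∞.
Compare growth rates of the dominant terms (exponentials ≫ polynomials ≫ logarithms), or apply L'Hôpital's rule; the quotient → 0.
Limit = 0.

Final answer: 0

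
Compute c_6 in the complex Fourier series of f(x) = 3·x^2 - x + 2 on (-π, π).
Compute the real Fourier coefficients first: a_6 = 1/3, b_6 = 1/3.
Then c_6 = (a_6 − i·b_6)/2 = 1/6 - i/6.

Final answer: 1/6 - i/6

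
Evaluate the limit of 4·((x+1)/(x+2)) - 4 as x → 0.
Direct substitution at x = 0 gives -2.

Final answer: -2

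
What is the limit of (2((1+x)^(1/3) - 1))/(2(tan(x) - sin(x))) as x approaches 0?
Both numerator and denominator → 0 as x → 0; this is a 0/0 indeterminate form.
Expand each to leading order near x = 0: numerator ~ 2·x/3, denominator ~ x^3.
The limit of the ratio is ∞.

Final answer: ∞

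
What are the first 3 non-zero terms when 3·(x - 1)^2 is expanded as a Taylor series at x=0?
3·x^2 - 6·x + 3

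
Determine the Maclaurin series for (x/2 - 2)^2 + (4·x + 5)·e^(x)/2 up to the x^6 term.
29·x^6/1440 + 5·x^5/48 + 7·x^4/16 + 17·x^3/12 + 7·x^2/2 + 5·x/2 + 13/2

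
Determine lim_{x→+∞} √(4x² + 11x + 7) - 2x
As x → +∞: multiply by the conjugate to get (11x+7)/(√(4x²+11x+7)+2x); the denominator ~ 4x, so the limit is 11/4.
Limit = 11/4.

Final answer: 11/4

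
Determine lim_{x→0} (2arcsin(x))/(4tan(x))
Both numerator and denominator → 0 as x → 0; this is a 0/0 indeterminate form.
Expand each to leading order near x = 0: numerator ~ 2·x, denominator ~ 4·x.
The limit of the ratio is 1/2.

Final answer: 1/2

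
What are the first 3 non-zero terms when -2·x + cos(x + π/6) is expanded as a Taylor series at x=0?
-√(3)·x^2/4 - 5·x/2 + √(3)/2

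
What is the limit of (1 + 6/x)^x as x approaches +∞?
As x → +∞: this is the defining limit (1 + 6/x)^x → e^6.
Limit = e^(6).

Final answer: e^(6)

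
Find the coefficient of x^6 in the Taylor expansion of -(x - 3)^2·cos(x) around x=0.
Expand to order 6: -(x - 3)^2·cos(x) = -7·x^6/240 + x^5/4 + x^4/8 - 3·x^3 + 7·x^2/2 + 6·x - 9 + O(x^7).
The coefficient of x^6 is -7/240.

Final answer: -7/240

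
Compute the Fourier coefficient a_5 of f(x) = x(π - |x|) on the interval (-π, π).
a_5 = (1/π) ∫_{-π}^{π} f(x)·cos(5x) dx.
Evaluate the integral (use parity and integration by parts as needed): a_5 = 0.

Final answer: 0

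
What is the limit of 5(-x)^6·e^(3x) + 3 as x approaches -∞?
The product is a 0·∞ indeterminate form at x → -∞.
Rewrite the product as 5(-x)^6 / e^(-3x) (an ∞/∞ form) and apply L'Hôpital, or use the standard hierarchy e^(3|x|) ≫ |(-x)^6| as x → -∞.
The indeterminate product → 0, so the limit = 3.

Final answer: 3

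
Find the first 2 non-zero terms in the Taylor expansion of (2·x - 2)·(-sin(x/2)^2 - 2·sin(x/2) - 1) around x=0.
2 - 3·x^2/2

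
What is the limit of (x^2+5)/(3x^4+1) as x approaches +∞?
This is an ∞/∞ indeterminate form as x → +∞.
Divide numerator and denominator by x^4 and let the lower-order terms vanish; the numerator's degree 2 is below the denominator's degree 4, so the quotient → 0.
Limit = 0.

Final answer: 0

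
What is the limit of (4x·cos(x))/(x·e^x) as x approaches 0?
Both numerator and denominator → 0 as x → 0; this is a 0/0 indeterminate form.
Expand each to leading order near x = 0: numerator ~ 4·x, denominator ~ x.
The limit of the ratio is 4.

Final answer: 4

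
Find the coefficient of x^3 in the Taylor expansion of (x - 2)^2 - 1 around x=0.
Expand to order 3: (x - 2)^2 - 1 = x^2 - 4·x + 3 + O(x^4).
The coefficient of x^3 is 0.

Final answer: 0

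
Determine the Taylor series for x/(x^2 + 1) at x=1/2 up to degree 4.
2/5 + 12·(x - 1/2)/25 - 88·(x - 1/2)^2/125 + 112·(x - 1/2)^3/625 + 1312·(x - 1/2)^4/3125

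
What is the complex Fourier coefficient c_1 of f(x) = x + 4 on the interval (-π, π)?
Compute the real Fourier coefficients first: a_1 = 0, b_1 = 2.
Then c_1 = (a_1 − i·b_1)/2 = -i.

Final answer: -i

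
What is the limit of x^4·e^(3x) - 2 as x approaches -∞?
The product is a 0·∞ indeterminate form at x → -∞.
Rewrite the product as x^4 / e^(-3x) (an ∞/∞ form) and apply L'Hôpital, or use the standard hierarchy e^(3|x|) ≫ |x^4| as x → -∞.
The indeterminate product → 0, so the limit = -2.

Final answer: -2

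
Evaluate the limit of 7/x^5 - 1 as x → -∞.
Evaluate the dominant behaviour as x → -∞; each term tends to a finite value or vanishes.
Limit = -1.

Final answer: -1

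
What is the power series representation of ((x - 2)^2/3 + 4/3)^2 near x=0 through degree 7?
x^4/9 - 8·x^3/9 + 32·x^2/9 - 64·x/9 + 64/9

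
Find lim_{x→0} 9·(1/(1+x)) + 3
Direct substitution at x = 0 gives 12.

Final answer: 12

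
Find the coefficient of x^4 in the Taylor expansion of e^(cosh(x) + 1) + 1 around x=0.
Expand to order 4: e^(cosh(x) + 1) + 1 = x^4·e^(2)/6 + x^2·e^(2)/2 + 1 + e^(2) + O(x^5).
The coefficient of x^4 is e^(2)/6.

Final answer: e^(2)/6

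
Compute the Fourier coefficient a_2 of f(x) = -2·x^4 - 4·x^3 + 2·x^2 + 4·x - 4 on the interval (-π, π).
a_2 = (1/π) ∫_{-π}^{π} f(x)·cos(2x) dx.
Evaluate the integral (use parity and integration by parts as needed): a_2 = 8 - 4·π^2.

Final answer: 8 - 4·π^2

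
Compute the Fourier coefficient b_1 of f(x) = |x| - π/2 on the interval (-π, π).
b_1 = (1/π) ∫_{-π}^{π} f(x)·sin(1x) dx.
Evaluate the integral (use parity and integration by parts as needed): b_1 = 0.

Final answer: 0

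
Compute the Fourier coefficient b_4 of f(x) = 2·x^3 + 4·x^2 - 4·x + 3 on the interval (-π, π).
b_4 = (1/π) ∫_{-π}^{π} f(x)·sin(4x) dx.
Evaluate the integral (use parity and integration by parts as needed): b_4 = 19/8 - π^2.

Final answer: 19/8 - π^2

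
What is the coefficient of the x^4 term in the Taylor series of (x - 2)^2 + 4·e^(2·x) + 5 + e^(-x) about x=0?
Expand to order 4: (x - 2)^2 + 4·e^(2·x) + 5 + e^(-x) = 65·x^4/24 + 31·x^3/6 + 19·x^2/2 + 3·x + 14 + O(x^5).
The coefficient of x^4 is 65/24.

Final answer: 65/24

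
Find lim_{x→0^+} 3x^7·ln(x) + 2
The product is a 0·∞ indeterminate form at x → 0⁺.
Rewrite the product as 3·ln(x) / x^(-7) and apply L'Hôpital, or use the standard hierarchy x^(-7) ≫ |ln x| as x → 0⁺.
The indeterminate product → 0, so the limit = 2.

Final answer: 2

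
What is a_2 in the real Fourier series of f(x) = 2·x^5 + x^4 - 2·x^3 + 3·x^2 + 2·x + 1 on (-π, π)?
a_2 = (1/π) ∫_{-π}^{π} f(x)·cos(2x) dx.
Evaluate the integral (use parity and integration by parts as needed): a_2 = 2·π^2.

Final answer: 2·π^2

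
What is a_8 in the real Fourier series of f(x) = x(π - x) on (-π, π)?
a_8 = (1/π) ∫_{-π}^{π} f(x)·cos(8x) dx.
Evaluate the integral (use parity and integration by parts as needed): a_8 = -1/16.

Final answer: -1/16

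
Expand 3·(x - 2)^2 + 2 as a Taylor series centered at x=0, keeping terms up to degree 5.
3·x^2 - 12·x + 14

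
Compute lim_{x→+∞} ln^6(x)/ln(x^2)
This is an ∞/∞ indeterminate form as x → +∞.
Write ln(x^2) = 2·ln(x), reducing the quotient to ln^5(x)/2 → ∞.
Limit = ∞.

Final answer: ∞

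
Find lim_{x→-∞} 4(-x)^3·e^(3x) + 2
The product is a 0·∞ indeterminate form at x → -∞.
Rewrite the product as 4(-x)^3 / e^(-3x) (an ∞/∞ form) and apply L'Hôpital, or use the standard hierarchy e^(3|x|) ≫ |(-x)^3| as x → -∞.
The indeterminate product → 0, so the limit = 2.

Final answer: 2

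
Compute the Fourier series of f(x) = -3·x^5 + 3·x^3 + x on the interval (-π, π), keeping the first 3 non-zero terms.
(-754 - 6·π^4 + 126·π^2)·sin(x) + (-18·π^2 + 26 + 3·π^4)·sin(2·x) + (-2·π^4 - 98/27 + 58·π^2/9)·sin(3·x)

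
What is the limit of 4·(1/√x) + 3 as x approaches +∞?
Evaluate the dominant behaviour as x → +∞; each term tends to a finite value or vanishes.
Limit = 3.

Final answer: 3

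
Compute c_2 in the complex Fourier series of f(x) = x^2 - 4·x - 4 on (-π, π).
Compute the real Fourier coefficients first: a_2 = 1, b_2 = 4.
Then c_2 = (a_2 − i·b_2)/2 = 1/2 - 2·i.

Final answer: 1/2 - 2·i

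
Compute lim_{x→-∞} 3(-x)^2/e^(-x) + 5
The quotient is an ∞/∞ indeterminate form as x → -∞.
Compare growth rates of the dominant terms (exponentials ≫ polynomials ≫ logarithms), or apply L'Hôpital's rule; the quotient → 0.
Adding the constant: 0 + 5 = 5. Limit = 5.

Final answer: 5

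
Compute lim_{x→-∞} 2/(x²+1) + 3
Evaluate the dominant behaviour as x → -∞; each term tends to a finite value or vanishes.
Limit = 3.

Final answer: 3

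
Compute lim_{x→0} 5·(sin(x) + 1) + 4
Direct substitution at x = 0 gives 9.

Final answer: 9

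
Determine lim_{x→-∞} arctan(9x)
Evaluate the dominant behaviour as x → -∞; each term tends to a finite value or vanishes.
Limit = -π/2.

Final answer: -π/2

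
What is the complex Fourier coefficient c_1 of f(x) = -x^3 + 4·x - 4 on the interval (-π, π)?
Compute the real Fourier coefficients first: a_1 = 0, b_1 = 20 - 2·π^2.
Then c_1 = (a_1 − i·b_1)/2 = -10·i + i·π^2.

Final answer: -10·i + i·π^2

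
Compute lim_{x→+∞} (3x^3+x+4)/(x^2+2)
This is an ∞/∞ indeterminate form as x → +∞.
Divide numerator and denominator by x^3 and let the lower-order terms vanish; the numerator's degree 3 exceeds the denominator's degree 2, so the quotient diverges.
Limit = ∞.

Final answer: ∞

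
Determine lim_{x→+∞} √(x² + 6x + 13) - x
This is an ∞ − ∞ indeterminate form.
Multiply and divide by the conjugate √(x²+6x + 13) + x; the x² terms cancel, leaving (6x + 13)/(√(x²+6x + 13)+x) → 6/2 = 3.
Limit = 3.

Final answer: 3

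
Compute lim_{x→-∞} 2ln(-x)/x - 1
The quotient is an ∞/∞ indeterminate form as x → -∞.
Compare growth rates of the dominant terms (exponentials ≫ polynomials ≫ logarithms), or apply L'Hôpital's rule; the quotient → 0.
Adding the constant: 0 - 1 = -1. Limit = -1.

Final answer: -1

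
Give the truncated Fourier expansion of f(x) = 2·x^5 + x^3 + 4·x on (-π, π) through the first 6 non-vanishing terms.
(-78·π^2 + 4·π^4 + 476)·sin(x) + (-2·π^4 - 35/2 + 9·π^2)·sin(2·x) + (-62·π^2/27 + 340/81 + 4·π^4/3)·sin(3·x) + (-π^4 - 73/32 + 3·π^2/4)·sin(4·x) + (-6·π^2/25 + 1036/625 + 4·π^4/5)·sin(5·x) + (-2·π^4/3 - 217/162 + π^2/27)·sin(6·x)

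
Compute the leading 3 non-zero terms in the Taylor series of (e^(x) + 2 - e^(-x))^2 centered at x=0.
4·x^2 + 8·x + 4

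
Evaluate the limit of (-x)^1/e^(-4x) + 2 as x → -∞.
The quotient is an ∞/∞ indeterminate form as x → -∞.
Compare growth rates of the dominant terms (exponentials ≫ polynomials ≫ logarithms), or apply L'Hôpital's rule; the quotient → 0.
Adding the constant: 0 + 2 = 2. Limit = 2.

Final answer: 2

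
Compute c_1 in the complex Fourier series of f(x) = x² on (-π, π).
Compute the real Fourier coefficients first: a_1 = -4, b_1 = 0.
Then c_1 = (a_1 − i·b_1)/2 = -2.

Final answer: -2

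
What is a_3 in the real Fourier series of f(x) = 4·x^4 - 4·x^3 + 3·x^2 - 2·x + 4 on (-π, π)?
a_3 = (1/π) ∫_{-π}^{π} f(x)·cos(3x) dx.
Evaluate the integral (use parity and integration by parts as needed): a_3 = 28/27 - 32·π^2/9.

Final answer: 28/27 - 32·π^2/9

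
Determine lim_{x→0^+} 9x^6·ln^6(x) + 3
The product is a 0·∞ indeterminate form at x → 0⁺.
Rewrite the product as 9·ln^6(x) / x^(-6) and apply L'Hôpital, or use the standard hierarchy x^(-6) ≫ |ln x|^6 as x → 0⁺.
The indeterminate product → 0, so the limit = 3.

Final answer: 3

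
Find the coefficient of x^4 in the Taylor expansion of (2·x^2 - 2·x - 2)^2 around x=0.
Expand to order 4: (2·x^2 - 2·x - 2)^2 = 4·x^4 - 8·x^3 - 4·x^2 + 8·x + 4 + O(x^5).
The coefficient of x^4 is 4.

Final answer: 4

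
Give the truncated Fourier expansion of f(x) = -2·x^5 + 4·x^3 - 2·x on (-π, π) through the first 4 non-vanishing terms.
(-532 - 4·π^4 + 88·π^2)·sin(x) + (-14·π^2 + 23 + 2·π^4)·sin(2·x) + (-4·π^4/3 - 412/81 + 152·π^2/27)·sin(3·x) + (-13·π^2/4 + 71/32 + π^4)·sin(4·x)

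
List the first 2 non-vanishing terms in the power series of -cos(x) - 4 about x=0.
x^2/2 - 5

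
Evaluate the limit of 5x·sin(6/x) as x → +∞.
As x → +∞: let u = 6/x → 0⁺; then 5·x·sin(6/x) = 5·6·sin(u)/u → 5·6·1 = 30.
Limit = 30.

Final answer: 30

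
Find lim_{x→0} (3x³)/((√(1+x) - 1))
Both numerator and denominator → 0 as x → 0; this is a 0/0 indeterminate form.
Expand each to leading order near x = 0: numerator ~ 3·x^3, denominator ~ x/2.
The limit of the ratio is 0.

Final answer: 0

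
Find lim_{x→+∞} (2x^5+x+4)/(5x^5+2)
This is an ∞/∞ indeterminate form as x → +∞.
Divide numerator and denominator by x^5 and let the lower-order terms vanish; the leading terms give 2/5.
Limit = 2/5.

Final answer: 2/5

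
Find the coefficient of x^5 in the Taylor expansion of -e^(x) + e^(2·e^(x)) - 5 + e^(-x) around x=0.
Expand to order 5: -e^(x) + e^(2·e^(x)) - 5 + e^(-x) = x^5·(-1/60 + 227·e^(2)/60) + 47·x^4·e^(2)/12 + x^3·(-1/3 + 11·e^(2)/3) + 3·x^2·e^(2) + x·(-2 + 2·e^(2)) - 5 + e^(2) + O(x^6).
The coefficient of x^5 is -1/60 + 227·e^(2)/60.

Final answer: -1/60 + 227·e^(2)/60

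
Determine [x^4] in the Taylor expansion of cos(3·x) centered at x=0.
Expand to order 4: cos(3·x) = 27·x^4/8 - 9·x^2/2 + 1 + O(x^5).
The coefficient of x^4 is 27/8.

Final answer: 27/8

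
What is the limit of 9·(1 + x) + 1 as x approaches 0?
Direct substitution at x = 0 gives 10.

Final answer: 10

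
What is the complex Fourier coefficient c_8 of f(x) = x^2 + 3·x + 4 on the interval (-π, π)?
Compute the real Fourier coefficients first: a_8 = 1/16, b_8 = -3/4.
Then c_8 = (a_8 − i·b_8)/2 = 1/32 + 3·i/8.

Final answer: 1/32 + 3·i/8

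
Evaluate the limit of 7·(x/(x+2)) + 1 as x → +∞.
Evaluate the dominant behaviour as x → +∞; each term tends to a finite value or vanishes.
Limit = 8.

Final answer: 8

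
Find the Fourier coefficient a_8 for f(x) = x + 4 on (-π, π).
a_8 = (1/π) ∫_{-π}^{π} f(x)·cos(8x) dx.
Evaluate the integral (use parity and integration by parts as needed): a_8 = 0.

Final answer: 0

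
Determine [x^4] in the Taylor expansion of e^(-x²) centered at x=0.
Expand to order 4: e^(-x²) = x^4/2 - x^2 + 1 + O(x^5).
The coefficient of x^4 is 1/2.

Final answer: 1/2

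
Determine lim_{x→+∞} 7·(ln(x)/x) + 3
Evaluate the dominant behaviour as x → +∞; each term tends to a finite value or vanishes.
Limit = 3.

Final answer: 3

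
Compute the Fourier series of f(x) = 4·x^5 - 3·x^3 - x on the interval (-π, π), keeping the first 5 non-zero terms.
(-166·π^2 + 8·π^4 + 994)·sin(x) + (-4·π^4 - 67/2 + 23·π^2)·sin(2·x) + (-214·π^2/27 + 374/81 + 8·π^4/3)·sin(3·x) + (-2·π^4 - 1 + 4·π^2)·sin(4·x) + (-62·π^2/25 + 122/625 + 8·π^4/5)·sin(5·x)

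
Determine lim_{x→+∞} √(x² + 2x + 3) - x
As x → +∞: multiply by the conjugate to get (2x+3)/(√(x²+2x+3)+x); the denominator ~ 2x, so the limit is 2/2 = 1.
Limit = 1.

Final answer: 1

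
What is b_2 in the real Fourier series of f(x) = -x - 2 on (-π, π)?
b_2 = (1/π) ∫_{-π}^{π} f(x)·sin(2x) dx.
Evaluate the integral (use parity and integration by parts as needed): b_2 = 1.

Final answer: 1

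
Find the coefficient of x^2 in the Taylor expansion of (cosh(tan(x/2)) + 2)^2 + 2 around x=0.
Expand to order 2: (cosh(tan(x/2)) + 2)^2 + 2 = 3·x^2/4 + 11 + O(x^3).
The coefficient of x^2 is 3/4.

Final answer: 3/4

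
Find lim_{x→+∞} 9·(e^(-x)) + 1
Evaluate the dominant behaviour as x → +∞; each term tends to a finite value or vanishes.
Limit = 1.

Final answer: 1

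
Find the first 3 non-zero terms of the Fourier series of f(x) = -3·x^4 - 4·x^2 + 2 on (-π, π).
(-128 + 24·π^2)·cos(x) + (5 - 6·π^2)·cos(2·x) - 3·π^4/5 - 4·π^2/3 + 2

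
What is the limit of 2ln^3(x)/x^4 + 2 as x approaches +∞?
The quotient is an ∞/∞ indeterminate form as x → +∞.
The polynomial denominator x^4 dominates the logarithmic numerator (any positive power of x ≫ ln^3(x) as x → ∞), so the quotient → 0.
Adding the constant: 0 + 2 = 2. Limit = 2.

Final answer: 2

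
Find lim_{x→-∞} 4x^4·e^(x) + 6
The product is a 0·∞ indeterminate form at x → -∞.
Rewrite the product as 4x^4 / e^(-x) (an ∞/∞ form) and apply L'Hôpital, or use the standard hierarchy e^(|x|) ≫ |x^4| as x → -∞.
The indeterminate product → 0, so the limit = 6.

Final answer: 6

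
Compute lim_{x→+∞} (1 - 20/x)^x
As x → +∞: this is the defining limit (1 - 20/x)^x → e^(-20).
Limit = e^(-20).

Final answer: e^(-20)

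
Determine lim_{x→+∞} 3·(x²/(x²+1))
Evaluate the dominant behaviour as x → +∞; each term tends to a finite value or vanishes.
Limit = 3.

Final answer: 3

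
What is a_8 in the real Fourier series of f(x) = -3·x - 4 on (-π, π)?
a_8 = (1/π) ∫_{-π}^{π} f(x)·cos(8x) dx.
Evaluate the integral (use parity and integration by parts as needed): a_8 = 0.

Final answer: 0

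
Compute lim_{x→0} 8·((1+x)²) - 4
Direct substitution at x = 0 gives 4.

Final answer: 4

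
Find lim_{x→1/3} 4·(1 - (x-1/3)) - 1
Direct substitution at x = 1/3 gives 3.

Final answer: 3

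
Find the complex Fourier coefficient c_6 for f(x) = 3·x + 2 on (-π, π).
Compute the real Fourier coefficients first: a_6 = 0, b_6 = -1.
Then c_6 = (a_6 − i·b_6)/2 = i/2.

Final answer: i/2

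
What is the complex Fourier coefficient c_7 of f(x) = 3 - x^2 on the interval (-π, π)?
Compute the real Fourier coefficients first: a_7 = 4/49, b_7 = 0.
Then c_7 = (a_7 − i·b_7)/2 = 2/49.

Final answer: 2/49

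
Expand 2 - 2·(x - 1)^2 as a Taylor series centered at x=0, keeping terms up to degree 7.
-2·x^2 + 4·x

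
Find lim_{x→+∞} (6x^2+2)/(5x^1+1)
This is an ∞/∞ indeterminate form as x → +∞.
Divide numerator and denominator by x^2 and let the lower-order terms vanish; the numerator's degree 2 exceeds the denominator's degree 1, so the quotient diverges.
Limit = ∞.

Final answer: ∞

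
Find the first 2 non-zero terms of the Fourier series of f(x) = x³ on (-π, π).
(-12 + 2·π^2)·sin(x) + (3/2 - π^2)·sin(2·x)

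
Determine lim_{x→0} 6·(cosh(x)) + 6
Direct substitution at x = 0 gives 12.

Final answer: 12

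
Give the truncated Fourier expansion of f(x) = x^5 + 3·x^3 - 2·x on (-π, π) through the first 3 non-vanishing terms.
(-34·π^2 + 2·π^4 + 200)·sin(x) + (-π^4 - 1 + 2·π^2)·sin(2·x) + (-136/81 + 14·π^2/27 + 2·π^4/3)·sin(3·x)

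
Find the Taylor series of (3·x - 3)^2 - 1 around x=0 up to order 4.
9·x^2 - 18·x + 8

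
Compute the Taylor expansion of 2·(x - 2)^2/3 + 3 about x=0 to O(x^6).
2·x^2/3 - 8·x/3 + 17/3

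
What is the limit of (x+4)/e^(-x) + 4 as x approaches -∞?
The quotient is an ∞/∞ indeterminate form as x → -∞.
Compare growth rates of the dominant terms (exponentials ≫ polynomials ≫ logarithms), or apply L'Hôpital's rule; the quotient → 0.
Adding the constant: 0 + 4 = 4. Limit = 4.

Final answer: 4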